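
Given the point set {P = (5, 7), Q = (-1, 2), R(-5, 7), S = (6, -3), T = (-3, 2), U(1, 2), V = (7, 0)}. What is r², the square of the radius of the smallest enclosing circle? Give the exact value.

By Welzl's lemma the MEC is supported by two points (diametrically opposite) or three points (on a circumcircle).
The farthest pair is R–S with squared distance 221. The circle on this segment as diameter has centre (0.5, 2) and r² = 221/4 = 55.25.
Check P: distance² to centre = 45.25 ≤ 55.25, so it lies inside.
All remaining points lie in this disk, and no smaller disk contains both endpoints, so this is the minimum enclosing circle.

55.25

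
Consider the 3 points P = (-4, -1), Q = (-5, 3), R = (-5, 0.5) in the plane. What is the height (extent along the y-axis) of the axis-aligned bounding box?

max y = 3, min y = -1, so height = 4.

4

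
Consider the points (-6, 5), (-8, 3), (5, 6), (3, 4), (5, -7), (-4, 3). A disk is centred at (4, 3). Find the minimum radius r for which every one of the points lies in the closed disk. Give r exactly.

The required radius is the distance from (4, 3) to the farthest point.
Squared distances: 104, 144, 10, 2, 101, 64.
Maximum is 144, attained at (-8, 3).
r = √144 = 12.

12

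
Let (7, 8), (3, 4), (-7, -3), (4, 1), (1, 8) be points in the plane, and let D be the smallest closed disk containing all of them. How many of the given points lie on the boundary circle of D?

The minimum enclosing circle of a finite set is fixed by two of the points (as a diameter) or three (as a circumcircle).
The farthest pair is (7, 8)–(-7, -3) with squared distance 317. The circle on this segment as diameter has centre (0, 2.5) and r² = 317/4 = 79.25.
Check (3, 4): distance² to centre = 11.25 ≤ 79.25, so it lies inside.
All remaining points lie in this disk, and no smaller disk contains both endpoints, so this is the minimum enclosing circle.
The points at distance exactly r from the centre are (7, 8), (-7, -3) — 2 points.

2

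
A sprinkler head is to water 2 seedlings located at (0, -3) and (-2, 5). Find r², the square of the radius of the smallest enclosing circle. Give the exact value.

17

The smallest circle enclosing two points has them as diameter endpoints.
Centre = midpoint = (-1, 1); r² = |(0, -3)−(-2, 5)|²/4 = 68/4 = 17.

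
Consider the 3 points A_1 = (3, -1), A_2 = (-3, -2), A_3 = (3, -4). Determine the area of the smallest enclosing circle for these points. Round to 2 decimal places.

32.29

Side lengths²: A_1A_2² = 37, A_1A_3² = 9, A_2A_3² = 40.
Since A_2A_3² = 40 < 37 + 9 = 46, the triangle is acute, so the smallest enclosing circle is the circumcircle.
Circumcentre = (1/6, -2.5), r² = 185/18.
Area = π·r² = π·185/18 ≈ 32.29.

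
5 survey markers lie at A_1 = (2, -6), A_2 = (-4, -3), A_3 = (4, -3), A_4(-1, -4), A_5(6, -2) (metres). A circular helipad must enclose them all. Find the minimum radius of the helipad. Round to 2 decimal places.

The minimum enclosing circle of a finite set is fixed by two of the points (as a diameter) or three (as a circumcircle).
The farthest pair is A_2–A_5 with squared distance 101. The circle on this segment as diameter has centre (1, -2.5) and r² = 101/4 = 25.25.
Check A_1: distance² to centre = 13.25 ≤ 25.25, so it lies inside.
All remaining points lie in this disk, and no smaller disk contains both endpoints, so this is the minimum enclosing circle.
r = √(25.25) ≈ 5.02.

5.02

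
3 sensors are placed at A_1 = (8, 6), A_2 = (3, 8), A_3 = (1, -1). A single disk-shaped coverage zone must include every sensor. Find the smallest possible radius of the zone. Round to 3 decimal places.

5.015

Side lengths²: A_1A_2² = 29, A_1A_3² = 98, A_2A_3² = 85.
Since A_1A_3² = 98 < 85 + 29 = 114, the triangle is acute, so the smallest enclosing circle is the circumcircle.
Circumcentre = (55/14, 43/14), r² = 2465/98.
r = √(2465/98) ≈ 5.015.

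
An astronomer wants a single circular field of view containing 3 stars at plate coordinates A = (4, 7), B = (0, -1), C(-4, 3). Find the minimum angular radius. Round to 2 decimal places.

4.71

Side lengths²: AB² = 80, AC² = 80, BC² = 32.
Since AC² = 80 < 80 + 32 = 112, the triangle is acute, so the smallest enclosing circle is the circumcircle.
Circumcentre = (2/3, 11/3), r² = 200/9.
r = √(200/9) ≈ 4.71.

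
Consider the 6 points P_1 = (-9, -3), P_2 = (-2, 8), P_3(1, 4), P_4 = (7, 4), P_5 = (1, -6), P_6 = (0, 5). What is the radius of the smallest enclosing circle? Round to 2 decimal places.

By Welzl's lemma the MEC is supported by two points (diametrically opposite) or three points (on a circumcircle).
The farthest pair is P_1–P_4 with squared distance 305. The circle on this segment as diameter has centre (-1, 0.5) and r² = 305/4 = 76.25.
Check P_2: distance² to centre = 57.25 ≤ 76.25, so it lies inside.
All remaining points lie in this disk, and no smaller disk contains both endpoints, so this is the minimum enclosing circle.
r = √(76.25) ≈ 8.73.

8.73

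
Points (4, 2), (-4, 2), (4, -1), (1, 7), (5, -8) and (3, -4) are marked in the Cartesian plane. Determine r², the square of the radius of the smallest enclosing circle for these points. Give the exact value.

By Welzl's lemma the MEC is supported by two points (diametrically opposite) or three points (on a circumcircle).
The farthest pair is (1, 7)–(5, -8) with squared distance 241. The circle on this segment as diameter has centre (3, -0.5) and r² = 241/4 = 60.25.
Check (4, 2): distance² to centre = 7.25 ≤ 60.25, so it lies inside.
All remaining points lie in this disk, and no smaller disk contains both endpoints, so this is the minimum enclosing circle.

60.25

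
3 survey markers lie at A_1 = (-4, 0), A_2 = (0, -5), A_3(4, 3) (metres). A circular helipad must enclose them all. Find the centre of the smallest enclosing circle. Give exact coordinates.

Side lengths²: A_1A_2² = 41, A_1A_3² = 73, A_2A_3² = 80.
Since A_2A_3² = 80 < 73 + 41 = 114, the triangle is acute, so the smallest enclosing circle is the circumcircle.
Circumcentre = (9/13, -9/26), r² = 14965/676.
Centre = (9/13, -9/26).

(9/13, -9/26)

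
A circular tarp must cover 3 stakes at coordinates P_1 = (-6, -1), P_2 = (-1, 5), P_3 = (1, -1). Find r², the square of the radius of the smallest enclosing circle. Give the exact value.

305/18

Side lengths²: P_1P_2² = 61, P_1P_3² = 49, P_2P_3² = 40.
Since P_1P_2² = 61 < 49 + 40 = 89, the triangle is acute, so the smallest enclosing circle is the circumcircle.
Circumcentre = (-2.5, 7/6), r² = 305/18.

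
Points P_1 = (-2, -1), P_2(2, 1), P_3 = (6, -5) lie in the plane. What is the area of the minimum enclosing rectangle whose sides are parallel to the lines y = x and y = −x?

36

In coordinates u = x + y, v = x − y the rectangle is axis-aligned; the map (x,y)→(u,v) scales areas by 2.
u-values: -3, 3, 1; range = 3 − (-3) = 6.
v-values: -1, 1, 11; range = 11 − (-1) = 12.
Area = (6 × 12) / 2 = 36.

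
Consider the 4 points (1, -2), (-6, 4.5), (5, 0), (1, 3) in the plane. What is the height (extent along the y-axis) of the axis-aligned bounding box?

max y = 4.5, min y = -2, so height = 6.5.

6.5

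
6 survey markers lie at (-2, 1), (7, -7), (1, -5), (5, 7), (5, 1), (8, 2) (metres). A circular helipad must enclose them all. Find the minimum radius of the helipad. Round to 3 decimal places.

7.137

A smallest enclosing disk is always determined by at most three of the input points on its boundary.
The minimum enclosing circle is determined by three boundary points: (-2, 1), (7, -7), (5, 7).
Their circumcentre is (111/22, -3/22) with r² = 12325/242.
The farthest remaining point (1, -5) is at distance² 9685/242 ≤ 12325/242.
r = √(12325/242) ≈ 7.137.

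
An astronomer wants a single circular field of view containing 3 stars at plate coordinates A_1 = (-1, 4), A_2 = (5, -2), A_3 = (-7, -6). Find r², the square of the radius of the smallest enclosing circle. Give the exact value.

42.5

Side lengths²: A_1A_2² = 72, A_1A_3² = 136, A_2A_3² = 160.
Since A_2A_3² = 160 < 136 + 72 = 208, the triangle is acute, so the smallest enclosing circle is the circumcircle.
Circumcentre = (-1.5, -2.5), r² = 42.5.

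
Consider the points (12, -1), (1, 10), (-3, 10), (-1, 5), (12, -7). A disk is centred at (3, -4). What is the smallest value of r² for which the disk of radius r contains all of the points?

232

The required radius is the distance from (3, -4) to the farthest point.
Squared distances: 90, 200, 232, 97, 90.
Maximum is 232, attained at (-3, 10).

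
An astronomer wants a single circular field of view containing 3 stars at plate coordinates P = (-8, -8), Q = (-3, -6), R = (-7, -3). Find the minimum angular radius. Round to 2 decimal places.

Side lengths²: PQ² = 29, PR² = 26, QR² = 25.
Since PQ² = 29 < 26 + 25 = 51, the triangle is acute, so the smallest enclosing circle is the circumcircle.
Circumcentre = (-275/46, -267/46), r² = 9425/1058.
r = √(9425/1058) ≈ 2.98.

2.98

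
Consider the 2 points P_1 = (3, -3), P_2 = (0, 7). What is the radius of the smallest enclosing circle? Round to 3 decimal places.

5.220

The smallest circle enclosing two points has them as diameter endpoints.
Centre = midpoint = (1.5, 2); r² = |P_1P_2|²/4 = 109/4 = 27.25.
r = √(27.25) ≈ 5.220.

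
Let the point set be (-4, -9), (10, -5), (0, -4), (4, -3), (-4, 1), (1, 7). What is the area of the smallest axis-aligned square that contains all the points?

The bounding box has width 14 and height 16.
An axis-aligned square enclosing the set must have side ≥ max(width, height).
So the minimum side is max(14, 16) = 16.
Area = 16² = 256.

256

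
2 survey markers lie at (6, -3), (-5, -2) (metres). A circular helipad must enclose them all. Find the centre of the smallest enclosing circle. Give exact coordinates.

The smallest circle enclosing two points has them as diameter endpoints.
Centre = midpoint = (0.5, -2.5); r² = |(6, -3)−(-5, -2)|²/4 = 122/4 = 30.5.
Centre = (0.5, -2.5).

(0.5, -2.5)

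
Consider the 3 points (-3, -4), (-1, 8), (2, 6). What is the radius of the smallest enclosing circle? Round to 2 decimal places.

6.08

Call the three points A, B, C in the order given.
Side lengths²: AB² = 148, AC² = 125, BC² = 13.
Since AB² = 148 ≥ 125 + 13 = 138, the angle opposite AB is not acute, so the smallest enclosing circle has AB as diameter.
Centre = midpoint of AB = (-2, 2), r² = 148/4 = 37.
r = √37 ≈ 6.08.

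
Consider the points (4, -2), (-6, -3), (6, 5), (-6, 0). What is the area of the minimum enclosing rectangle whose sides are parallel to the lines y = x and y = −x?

120

In coordinates u = x + y, v = x − y the rectangle is axis-aligned; the map (x,y)→(u,v) scales areas by 2.
u-values: 2, -9, 11, -6; range = 11 − (-9) = 20.
v-values: 6, -3, 1, -6; range = 6 − (-6) = 12.
Area = (20 × 12) / 2 = 120.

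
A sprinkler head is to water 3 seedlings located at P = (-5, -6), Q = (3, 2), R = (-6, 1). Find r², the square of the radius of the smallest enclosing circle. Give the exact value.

32.03125

Side lengths²: PQ² = 128, PR² = 50, QR² = 82.
Since PQ² = 128 < 82 + 50 = 132, the triangle is acute, so the smallest enclosing circle is the circumcircle.
Circumcentre = (-1.125, -1.875), r² = 32.03125.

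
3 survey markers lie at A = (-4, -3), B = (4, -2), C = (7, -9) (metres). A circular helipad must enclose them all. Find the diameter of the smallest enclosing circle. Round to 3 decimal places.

Side lengths²: AB² = 65, AC² = 157, BC² = 58.
Since AC² = 157 ≥ 65 + 58 = 123, the angle opposite AC is not acute, so the smallest enclosing circle has AC as diameter.
Centre = midpoint of AC = (1.5, -6), r² = 157/4 = 39.25.
Diameter = 2r = 2√(39.25) ≈ 12.530.

12.530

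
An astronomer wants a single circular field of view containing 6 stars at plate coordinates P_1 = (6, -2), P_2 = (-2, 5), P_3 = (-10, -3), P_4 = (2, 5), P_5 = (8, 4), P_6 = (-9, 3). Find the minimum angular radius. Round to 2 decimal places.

By Welzl's lemma the MEC is supported by two points (diametrically opposite) or three points (on a circumcircle).
The farthest pair is P_3–P_5 with squared distance 373. The circle on this segment as diameter has centre (-1, 0.5) and r² = 373/4 = 93.25.
Check P_1: distance² to centre = 55.25 ≤ 93.25, so it lies inside.
All remaining points lie in this disk, and no smaller disk contains both endpoints, so this is the minimum enclosing circle.
r = √(93.25) ≈ 9.66.

9.66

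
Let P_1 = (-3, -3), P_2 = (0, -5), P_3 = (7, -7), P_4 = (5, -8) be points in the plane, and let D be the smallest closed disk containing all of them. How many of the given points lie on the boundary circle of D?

A smallest enclosing disk is always determined by at most three of the input points on its boundary.
The farthest pair is P_1–P_3 with squared distance 116. The circle on this segment as diameter has centre (2, -5) and r² = 116/4 = 29.
Check P_2: distance² to centre = 4 ≤ 29, so it lies inside.
All remaining points lie in this disk, and no smaller disk contains both endpoints, so this is the minimum enclosing circle.
The points at distance exactly r from the centre are P_1, P_3 — 2 points.

2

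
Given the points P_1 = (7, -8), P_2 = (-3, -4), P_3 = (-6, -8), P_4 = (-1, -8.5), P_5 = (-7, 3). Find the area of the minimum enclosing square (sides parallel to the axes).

The bounding box has width 14 and height 11.5.
An axis-aligned square enclosing the set must have side ≥ max(width, height).
So the minimum side is max(14, 11.5) = 14.
Area = 14² = 196.

196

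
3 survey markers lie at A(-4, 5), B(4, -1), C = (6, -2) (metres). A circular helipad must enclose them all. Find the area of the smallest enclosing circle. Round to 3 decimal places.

Side lengths²: AB² = 100, AC² = 149, BC² = 5.
Since AC² = 149 ≥ 100 + 5 = 105, the angle opposite AC is not acute, so the smallest enclosing circle has AC as diameter.
Centre = midpoint of AC = (1, 1.5), r² = 149/4 = 37.25.
Area = π·r² = π·37.25 ≈ 117.024.

117.024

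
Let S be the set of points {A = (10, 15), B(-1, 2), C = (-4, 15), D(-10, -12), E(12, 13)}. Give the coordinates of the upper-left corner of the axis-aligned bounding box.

(-10, 15)

x-range [-10, 12], y-range [-12, 15].
The upper-left corner is (-10, 15).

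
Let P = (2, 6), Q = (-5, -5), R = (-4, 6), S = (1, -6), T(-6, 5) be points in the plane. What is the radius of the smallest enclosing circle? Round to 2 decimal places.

6.66

The minimum enclosing circle is determined by three boundary points: P, S, T.
Their circumcentre is (-51/38, 9/38) with r² = 32045/722.
The farthest remaining point Q is at distance² 29461/722 ≤ 32045/722.
r = √(32045/722) ≈ 6.66.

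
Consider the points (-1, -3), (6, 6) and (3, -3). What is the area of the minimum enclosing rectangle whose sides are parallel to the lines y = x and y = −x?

In coordinates u = x + y, v = x − y the rectangle is axis-aligned; the map (x,y)→(u,v) scales areas by 2.
u-values: -4, 12, 0; range = 12 − (-4) = 16.
v-values: 2, 0, 6; range = 6 − 0 = 6.
Area = (16 × 6) / 2 = 48.

48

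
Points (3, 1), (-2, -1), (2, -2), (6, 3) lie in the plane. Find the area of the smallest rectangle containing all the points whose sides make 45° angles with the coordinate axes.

30

In coordinates u = x + y, v = x − y the rectangle is axis-aligned; the map (x,y)→(u,v) scales areas by 2.
u-values: 4, -3, 0, 9; range = 9 − (-3) = 12.
v-values: 2, -1, 4, 3; range = 4 − (-1) = 5.
Area = (12 × 5) / 2 = 30.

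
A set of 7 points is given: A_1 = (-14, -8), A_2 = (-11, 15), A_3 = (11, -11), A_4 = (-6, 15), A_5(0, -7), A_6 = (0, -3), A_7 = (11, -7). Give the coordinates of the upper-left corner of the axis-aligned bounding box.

(-14, 15)

x-range [-14, 11], y-range [-11, 15].
The upper-left corner is (-14, 15).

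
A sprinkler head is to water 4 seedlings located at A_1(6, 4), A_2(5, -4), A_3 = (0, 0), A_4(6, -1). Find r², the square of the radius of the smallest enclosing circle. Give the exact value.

The minimum enclosing circle is determined by three boundary points: A_1, A_2, A_3.
Their circumcentre is (93/22, 7/44) with r² = 34645/1936.
The farthest remaining point A_4 is at distance² 8685/1936 ≤ 34645/1936.

34645/1936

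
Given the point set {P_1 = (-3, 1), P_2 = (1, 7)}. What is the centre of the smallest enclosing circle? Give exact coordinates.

(-1, 4)

The smallest circle enclosing two points has them as diameter endpoints.
Centre = midpoint = (-1, 4); r² = |P_1P_2|²/4 = 52/4 = 13.
Centre = (-1, 4).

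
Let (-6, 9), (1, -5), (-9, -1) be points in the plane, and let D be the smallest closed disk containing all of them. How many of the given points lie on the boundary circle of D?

Call the three points A, B, C in the order given.
Side lengths²: AB² = 245, AC² = 109, BC² = 116.
Since AB² = 245 ≥ 116 + 109 = 225, the angle opposite AB is not acute, so the smallest enclosing circle has AB as diameter.
Centre = midpoint of AB = (-2.5, 2), r² = 245/4 = 61.25.
The points at distance exactly r from the centre are (-6, 9), (1, -5) — 2 points.

2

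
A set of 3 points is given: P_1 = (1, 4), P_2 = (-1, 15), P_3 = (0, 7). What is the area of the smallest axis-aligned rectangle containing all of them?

x ranges over [-1, 1], width 2.
y ranges over [4, 15], height 11.
Area = 2 × 11 = 22.

22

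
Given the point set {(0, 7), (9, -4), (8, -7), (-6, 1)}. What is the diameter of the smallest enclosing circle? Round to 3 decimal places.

A smallest enclosing disk is always determined by at most three of the input points on its boundary.
The minimum enclosing circle is determined by three boundary points: (0, 7), (8, -7), (-6, 1).
Their circumcentre is (23/11, -12/11) with r² = 8450/121.
The farthest remaining point (9, -4) is at distance² 6800/121 ≤ 8450/121.
Diameter = 2r = 2√(8450/121) ≈ 16.713.

16.713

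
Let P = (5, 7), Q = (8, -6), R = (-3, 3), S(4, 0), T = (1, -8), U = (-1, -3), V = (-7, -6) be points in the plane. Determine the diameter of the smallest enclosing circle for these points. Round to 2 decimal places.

18.16

By Welzl's lemma the MEC is supported by two points (diametrically opposite) or three points (on a circumcircle).
The minimum enclosing circle is determined by three boundary points: P, Q, V.
Their circumcentre is (0.5, -23/26) with r² = 27857/338.
The farthest remaining point T is at distance² 17197/338 ≤ 27857/338.
Diameter = 2r = 2√(27857/338) ≈ 18.16.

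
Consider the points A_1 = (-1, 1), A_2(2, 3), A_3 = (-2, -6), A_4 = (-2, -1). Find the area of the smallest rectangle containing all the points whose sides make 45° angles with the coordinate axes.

In coordinates u = x + y, v = x − y the rectangle is axis-aligned; the map (x,y)→(u,v) scales areas by 2.
u-values: 0, 5, -8, -3; range = 5 − (-8) = 13.
v-values: -2, -1, 4, -1; range = 4 − (-2) = 6.
Area = (13 × 6) / 2 = 39.

39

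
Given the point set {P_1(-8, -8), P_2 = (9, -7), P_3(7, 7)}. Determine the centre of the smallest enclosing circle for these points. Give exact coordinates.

Side lengths²: P_1P_2² = 290, P_1P_3² = 450, P_2P_3² = 200.
Since P_1P_3² = 450 < 290 + 200 = 490, the triangle is acute, so the smallest enclosing circle is the circumcircle.
Circumcentre = (0.125, -1.125), r² = 113.28125.
Centre = (0.125, -1.125).

(0.125, -1.125)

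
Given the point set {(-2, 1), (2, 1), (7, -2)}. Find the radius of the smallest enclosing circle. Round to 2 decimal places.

Call the three points A, B, C in the order given.
Side lengths²: AB² = 16, AC² = 90, BC² = 34.
Since AC² = 90 ≥ 34 + 16 = 50, the angle opposite AC is not acute, so the smallest enclosing circle has AC as diameter.
Centre = midpoint of AC = (2.5, -0.5), r² = 90/4 = 22.5.
r = √(22.5) ≈ 4.74.

4.74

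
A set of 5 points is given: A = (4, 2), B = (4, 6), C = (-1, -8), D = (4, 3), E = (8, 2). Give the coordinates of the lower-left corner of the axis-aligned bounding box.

(-1, -8)

x-range [-1, 8], y-range [-8, 6].
The lower-left corner is (-1, -8).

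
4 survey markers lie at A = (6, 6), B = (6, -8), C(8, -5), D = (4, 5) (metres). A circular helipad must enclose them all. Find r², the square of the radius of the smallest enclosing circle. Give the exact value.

49

By Welzl's lemma the MEC is supported by two points (diametrically opposite) or three points (on a circumcircle).
The farthest pair is A–B with squared distance 196. The circle on this segment as diameter has centre (6, -1) and r² = 196/4 = 49.
Check C: distance² to centre = 20 ≤ 49, so it lies inside.
All remaining points lie in this disk, and no smaller disk contains both endpoints, so this is the minimum enclosing circle.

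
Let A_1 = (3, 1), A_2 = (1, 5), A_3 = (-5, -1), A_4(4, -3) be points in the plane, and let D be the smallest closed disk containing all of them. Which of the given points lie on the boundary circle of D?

The minimum enclosing circle of a finite set is fixed by two of the points (as a diameter) or three (as a circumcircle).
The minimum enclosing circle is determined by three boundary points: A_2, A_3, A_4.
Their circumcentre is (-1/22, 1/22) with r² = 6205/242.
The farthest remaining point A_1 is at distance² 2465/242 ≤ 6205/242.
The points at distance exactly r from the centre are A_2, A_3, A_4 — 3 points.

A_2, A_3, A_4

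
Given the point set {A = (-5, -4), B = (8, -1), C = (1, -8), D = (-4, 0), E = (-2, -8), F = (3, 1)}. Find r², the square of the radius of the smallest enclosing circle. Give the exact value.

44.5

By Welzl's lemma the MEC is supported by two points (diametrically opposite) or three points (on a circumcircle).
The farthest pair is A–B with squared distance 178. The circle on this segment as diameter has centre (1.5, -2.5) and r² = 178/4 = 44.5.
Check C: distance² to centre = 30.5 ≤ 44.5, so it lies inside.
All remaining points lie in this disk, and no smaller disk contains both endpoints, so this is the minimum enclosing circle.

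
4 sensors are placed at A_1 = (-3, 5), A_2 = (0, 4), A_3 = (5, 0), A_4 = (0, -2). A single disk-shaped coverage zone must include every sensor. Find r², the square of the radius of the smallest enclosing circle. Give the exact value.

A smallest enclosing disk is always determined by at most three of the input points on its boundary.
The farthest pair is A_1–A_3 with squared distance 89. The circle on this segment as diameter has centre (1, 2.5) and r² = 89/4 = 22.25.
Check A_2: distance² to centre = 3.25 ≤ 22.25, so it lies inside.
All remaining points lie in this disk, and no smaller disk contains both endpoints, so this is the minimum enclosing circle.

22.25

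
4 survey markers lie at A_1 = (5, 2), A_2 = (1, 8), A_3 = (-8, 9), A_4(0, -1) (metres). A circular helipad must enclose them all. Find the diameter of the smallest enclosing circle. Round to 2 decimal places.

By Welzl's lemma the MEC is supported by two points (diametrically opposite) or three points (on a circumcircle).
The farthest pair is A_1–A_3 with squared distance 218. The circle on this segment as diameter has centre (-1.5, 5.5) and r² = 218/4 = 54.5.
Check A_2: distance² to centre = 12.5 ≤ 54.5, so it lies inside.
All remaining points lie in this disk, and no smaller disk contains both endpoints, so this is the minimum enclosing circle.
Diameter = 2r = 2√(54.5) ≈ 14.76.

14.76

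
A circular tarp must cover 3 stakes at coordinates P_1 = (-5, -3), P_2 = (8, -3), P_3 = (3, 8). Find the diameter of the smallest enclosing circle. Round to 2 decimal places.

Side lengths²: P_1P_2² = 169, P_1P_3² = 185, P_2P_3² = 146.
Since P_1P_3² = 185 < 169 + 146 = 315, the triangle is acute, so the smallest enclosing circle is the circumcircle.
Circumcentre = (1.5, 15/22), r² = 13505/242.
Diameter = 2r = 2√(13505/242) ≈ 14.94.

14.94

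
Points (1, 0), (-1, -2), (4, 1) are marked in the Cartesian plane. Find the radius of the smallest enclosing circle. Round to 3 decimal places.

2.915

Call the three points A, B, C in the order given.
Side lengths²: AB² = 8, AC² = 10, BC² = 34.
Since BC² = 34 ≥ 10 + 8 = 18, the angle opposite BC is not acute, so the smallest enclosing circle has BC as diameter.
Centre = midpoint of BC = (1.5, -0.5), r² = 34/4 = 8.5.
r = √(8.5) ≈ 2.915.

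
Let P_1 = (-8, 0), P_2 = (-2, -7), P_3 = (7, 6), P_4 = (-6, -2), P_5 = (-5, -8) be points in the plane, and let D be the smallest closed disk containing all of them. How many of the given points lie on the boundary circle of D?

The farthest pair is P_3–P_5 with squared distance 340. The circle on this segment as diameter has centre (1, -1) and r² = 340/4 = 85.
Check P_1: distance² to centre = 82 ≤ 85, so it lies inside.
All remaining points lie in this disk, and no smaller disk contains both endpoints, so this is the minimum enclosing circle.
The points at distance exactly r from the centre are P_3, P_5 — 2 points.

2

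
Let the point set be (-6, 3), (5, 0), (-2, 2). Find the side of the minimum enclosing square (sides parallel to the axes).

The bounding box has width 11 and height 3.
An axis-aligned square enclosing the set must have side ≥ max(width, height).
So the minimum side is max(11, 3) = 11.

11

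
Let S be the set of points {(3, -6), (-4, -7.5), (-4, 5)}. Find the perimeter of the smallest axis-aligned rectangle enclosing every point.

Width = max x − min x = 3 − (-4) = 7.
Height = max y − min y = 5 − (-7.5) = 12.5.
Perimeter = 2(7 + 12.5) = 39.

39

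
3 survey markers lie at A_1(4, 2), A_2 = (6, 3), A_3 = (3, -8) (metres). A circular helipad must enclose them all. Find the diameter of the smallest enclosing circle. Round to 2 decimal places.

Side lengths²: A_1A_2² = 5, A_1A_3² = 101, A_2A_3² = 130.
Since A_2A_3² = 130 ≥ 101 + 5 = 106, the angle opposite A_2A_3 is not acute, so the smallest enclosing circle has A_2A_3 as diameter.
Centre = midpoint of A_2A_3 = (4.5, -2.5), r² = 130/4 = 32.5.
Diameter = 2r = 2√(32.5) ≈ 11.40.

11.40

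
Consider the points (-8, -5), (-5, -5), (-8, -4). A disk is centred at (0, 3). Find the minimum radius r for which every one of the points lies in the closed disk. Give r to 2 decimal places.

11.31

The required radius is the distance from (0, 3) to the farthest point.
Squared distances: 128, 89, 113.
Maximum is 128, attained at (-8, -5).
r = √128 ≈ 11.31.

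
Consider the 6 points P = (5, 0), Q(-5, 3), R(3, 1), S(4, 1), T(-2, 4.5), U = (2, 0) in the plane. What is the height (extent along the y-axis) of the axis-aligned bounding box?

max y = 4.5, min y = 0, so height = 4.5.

4.5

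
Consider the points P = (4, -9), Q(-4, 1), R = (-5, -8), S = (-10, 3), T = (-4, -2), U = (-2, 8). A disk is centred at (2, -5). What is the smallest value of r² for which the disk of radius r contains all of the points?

208

The required radius is the distance from (2, -5) to the farthest point.
Squared distances: 20, 72, 58, 208, 45, 185.
Maximum is 208, attained at S.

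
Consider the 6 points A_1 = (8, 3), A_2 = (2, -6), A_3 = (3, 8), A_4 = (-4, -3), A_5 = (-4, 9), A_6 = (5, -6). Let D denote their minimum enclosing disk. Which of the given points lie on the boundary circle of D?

A_5, A_6

A smallest enclosing disk is always determined by at most three of the input points on its boundary.
The farthest pair is A_5–A_6 with squared distance 306. The circle on this segment as diameter has centre (0.5, 1.5) and r² = 306/4 = 76.5.
Check A_1: distance² to centre = 58.5 ≤ 76.5, so it lies inside.
All remaining points lie in this disk, and no smaller disk contains both endpoints, so this is the minimum enclosing circle.
The points at distance exactly r from the centre are A_5, A_6 — 2 points.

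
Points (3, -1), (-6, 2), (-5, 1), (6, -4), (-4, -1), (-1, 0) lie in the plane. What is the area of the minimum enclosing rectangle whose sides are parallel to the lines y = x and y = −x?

In coordinates u = x + y, v = x − y the rectangle is axis-aligned; the map (x,y)→(u,v) scales areas by 2.
u-values: 2, -4, -4, 2, -5, -1; range = 2 − (-5) = 7.
v-values: 4, -8, -6, 10, -3, -1; range = 10 − (-8) = 18.
Area = (7 × 18) / 2 = 63.

63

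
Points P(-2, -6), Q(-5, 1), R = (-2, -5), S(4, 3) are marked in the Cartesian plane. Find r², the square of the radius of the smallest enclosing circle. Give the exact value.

By Welzl's lemma the MEC is supported by two points (diametrically opposite) or three points (on a circumcircle).
The minimum enclosing circle is determined by three boundary points: P, Q, S.
Their circumcentre is (7/46, -43/46) with r² = 32045/1058.
The farthest remaining point R is at distance² 22385/1058 ≤ 32045/1058.

32045/1058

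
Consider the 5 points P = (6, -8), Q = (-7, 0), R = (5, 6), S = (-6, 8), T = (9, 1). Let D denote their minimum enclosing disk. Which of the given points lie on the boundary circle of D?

A smallest enclosing disk is always determined by at most three of the input points on its boundary.
The farthest pair is P–S with squared distance 400. The circle on this segment as diameter has centre (0, 0) and r² = 400/4 = 100.
Check Q: distance² to centre = 49 ≤ 100, so it lies inside.
All remaining points lie in this disk, and no smaller disk contains both endpoints, so this is the minimum enclosing circle.
The points at distance exactly r from the centre are P, S — 2 points.

P, S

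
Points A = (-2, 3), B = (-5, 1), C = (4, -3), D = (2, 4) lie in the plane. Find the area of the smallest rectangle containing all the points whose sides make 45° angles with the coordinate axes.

In coordinates u = x + y, v = x − y the rectangle is axis-aligned; the map (x,y)→(u,v) scales areas by 2.
u-values: 1, -4, 1, 6; range = 6 − (-4) = 10.
v-values: -5, -6, 7, -2; range = 7 − (-6) = 13.
Area = (10 × 13) / 2 = 65.

65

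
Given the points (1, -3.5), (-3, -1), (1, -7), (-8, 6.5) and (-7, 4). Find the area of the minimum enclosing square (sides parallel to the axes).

The bounding box has width 9 and height 13.5.
An axis-aligned square enclosing the set must have side ≥ max(width, height).
So the minimum side is max(9, 13.5) = 13.5.
Area = 13.5² = 182.25.

182.25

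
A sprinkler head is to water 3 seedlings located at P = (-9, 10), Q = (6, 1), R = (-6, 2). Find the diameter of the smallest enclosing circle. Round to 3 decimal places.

Side lengths²: PQ² = 306, PR² = 73, QR² = 145.
Since PQ² = 306 ≥ 145 + 73 = 218, the angle opposite PQ is not acute, so the smallest enclosing circle has PQ as diameter.
Centre = midpoint of PQ = (-1.5, 5.5), r² = 306/4 = 76.5.
Diameter = 2r = 2√(76.5) ≈ 17.493.

17.493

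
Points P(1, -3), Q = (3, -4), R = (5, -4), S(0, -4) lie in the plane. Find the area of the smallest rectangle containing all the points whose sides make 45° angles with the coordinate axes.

12.5

In coordinates u = x + y, v = x − y the rectangle is axis-aligned; the map (x,y)→(u,v) scales areas by 2.
u-values: -2, -1, 1, -4; range = 1 − (-4) = 5.
v-values: 4, 7, 9, 4; range = 9 − 4 = 5.
Area = (5 × 5) / 2 = 12.5.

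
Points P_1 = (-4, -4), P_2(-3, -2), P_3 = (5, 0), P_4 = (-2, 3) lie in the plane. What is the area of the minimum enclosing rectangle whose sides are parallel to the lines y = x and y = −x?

65

In coordinates u = x + y, v = x − y the rectangle is axis-aligned; the map (x,y)→(u,v) scales areas by 2.
u-values: -8, -5, 5, 1; range = 5 − (-8) = 13.
v-values: 0, -1, 5, -5; range = 5 − (-5) = 10.
Area = (13 × 10) / 2 = 65.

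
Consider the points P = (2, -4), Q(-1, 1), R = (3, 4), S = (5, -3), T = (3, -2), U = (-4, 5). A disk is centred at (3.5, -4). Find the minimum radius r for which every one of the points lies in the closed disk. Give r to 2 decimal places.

11.72

The required radius is the distance from (3.5, -4) to the farthest point.
Squared distances: 2.25, 45.25, 64.25, 3.25, 4.25, 137.25.
Maximum is 137.25, attained at U.
r = √(137.25) ≈ 11.72.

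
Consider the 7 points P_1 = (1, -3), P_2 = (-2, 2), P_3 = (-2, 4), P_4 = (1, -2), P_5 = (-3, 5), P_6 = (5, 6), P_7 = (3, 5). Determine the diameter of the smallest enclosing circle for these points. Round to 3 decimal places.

10.444

A smallest enclosing disk is always determined by at most three of the input points on its boundary.
The minimum enclosing circle is determined by three boundary points: P_1, P_5, P_6.
Their circumcentre is (24/17, 75/34) with r² = 31525/1156.
The farthest remaining point P_4 is at distance² 20645/1156 ≤ 31525/1156.
Diameter = 2r = 2√(31525/1156) ≈ 10.444.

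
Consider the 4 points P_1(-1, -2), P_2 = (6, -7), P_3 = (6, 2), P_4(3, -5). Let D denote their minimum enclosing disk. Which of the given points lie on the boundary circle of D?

P_1, P_2, P_3

The minimum enclosing circle is determined by three boundary points: P_1, P_2, P_3.
Their circumcentre is (55/14, -2.5) with r² = 2405/98.
The farthest remaining point P_4 is at distance² 697/98 ≤ 2405/98.
The points at distance exactly r from the centre are P_1, P_2, P_3 — 3 points.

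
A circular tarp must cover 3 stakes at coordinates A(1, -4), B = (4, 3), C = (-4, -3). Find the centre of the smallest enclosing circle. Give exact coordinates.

(0, 0)

Side lengths²: AB² = 58, AC² = 26, BC² = 100.
Since BC² = 100 ≥ 58 + 26 = 84, the angle opposite BC is not acute, so the smallest enclosing circle has BC as diameter.
Centre = midpoint of BC = (0, 0), r² = 100/4 = 25.
Centre = (0, 0).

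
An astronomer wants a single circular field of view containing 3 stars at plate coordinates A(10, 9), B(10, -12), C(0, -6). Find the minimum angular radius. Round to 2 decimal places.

Side lengths²: AB² = 441, AC² = 325, BC² = 136.
Since AB² = 441 < 325 + 136 = 461, the triangle is acute, so the smallest enclosing circle is the circumcircle.
Circumcentre = (9.5, -1.5), r² = 110.5.
r = √(110.5) ≈ 10.51.

10.51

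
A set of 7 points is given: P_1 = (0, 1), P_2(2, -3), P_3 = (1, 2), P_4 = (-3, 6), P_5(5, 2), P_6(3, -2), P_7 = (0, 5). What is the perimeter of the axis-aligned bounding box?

34

Width = max x − min x = 5 − (-3) = 8.
Height = max y − min y = 6 − (-3) = 9.
Perimeter = 2(8 + 9) = 34.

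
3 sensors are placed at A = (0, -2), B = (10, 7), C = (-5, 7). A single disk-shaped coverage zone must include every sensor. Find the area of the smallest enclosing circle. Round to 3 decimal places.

Side lengths²: AB² = 181, AC² = 106, BC² = 225.
Since BC² = 225 < 181 + 106 = 287, the triangle is acute, so the smallest enclosing circle is the circumcircle.
Circumcentre = (2.5, 95/18), r² = 9593/162.
Area = π·r² = π·9593/162 ≈ 186.033.

186.033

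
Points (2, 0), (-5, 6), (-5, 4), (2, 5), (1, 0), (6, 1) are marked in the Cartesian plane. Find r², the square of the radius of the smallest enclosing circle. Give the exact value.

36.5

By Welzl's lemma the MEC is supported by two points (diametrically opposite) or three points (on a circumcircle).
The farthest pair is (-5, 6)–(6, 1) with squared distance 146. The circle on this segment as diameter has centre (0.5, 3.5) and r² = 146/4 = 36.5.
Check (2, 0): distance² to centre = 14.5 ≤ 36.5, so it lies inside.
All remaining points lie in this disk, and no smaller disk contains both endpoints, so this is the minimum enclosing circle.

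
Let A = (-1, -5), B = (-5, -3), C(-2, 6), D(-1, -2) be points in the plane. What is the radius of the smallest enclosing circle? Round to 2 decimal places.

The minimum enclosing circle of a finite set is fixed by two of the points (as a diameter) or three (as a circumcircle).
The farthest pair is A–C with squared distance 122. The circle on this segment as diameter has centre (-1.5, 0.5) and r² = 122/4 = 30.5.
Check B: distance² to centre = 24.5 ≤ 30.5, so it lies inside.
All remaining points lie in this disk, and no smaller disk contains both endpoints, so this is the minimum enclosing circle.
r = √(30.5) ≈ 5.52.

5.52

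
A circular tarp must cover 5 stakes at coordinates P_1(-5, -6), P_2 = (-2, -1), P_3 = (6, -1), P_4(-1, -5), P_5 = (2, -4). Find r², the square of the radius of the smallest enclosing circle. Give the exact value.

The farthest pair is P_1–P_3 with squared distance 146. The circle on this segment as diameter has centre (0.5, -3.5) and r² = 146/4 = 36.5.
Check P_2: distance² to centre = 12.5 ≤ 36.5, so it lies inside.
All remaining points lie in this disk, and no smaller disk contains both endpoints, so this is the minimum enclosing circle.

36.5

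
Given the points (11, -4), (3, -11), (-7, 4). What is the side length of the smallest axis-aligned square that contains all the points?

18

The bounding box has width 18 and height 15.
An axis-aligned square enclosing the set must have side ≥ max(width, height).
So the minimum side is max(18, 15) = 18.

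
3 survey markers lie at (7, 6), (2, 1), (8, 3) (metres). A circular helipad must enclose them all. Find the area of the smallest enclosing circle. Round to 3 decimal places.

39.270

Call the three points A, B, C in the order given.
Side lengths²: AB² = 50, AC² = 10, BC² = 40.
Since AB² = 50 ≥ 40 + 10 = 50, the angle opposite AB is not acute, so the smallest enclosing circle has AB as diameter.
Centre = midpoint of AB = (4.5, 3.5), r² = 50/4 = 12.5.
Area = π·r² = π·12.5 ≈ 39.270.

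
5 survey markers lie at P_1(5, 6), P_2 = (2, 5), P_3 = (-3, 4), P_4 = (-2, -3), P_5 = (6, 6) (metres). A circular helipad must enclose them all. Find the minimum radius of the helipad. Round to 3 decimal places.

6.021

A smallest enclosing disk is always determined by at most three of the input points on its boundary.
The farthest pair is P_4–P_5 with squared distance 145. The circle on this segment as diameter has centre (2, 1.5) and r² = 145/4 = 36.25.
Check P_1: distance² to centre = 29.25 ≤ 36.25, so it lies inside.
All remaining points lie in this disk, and no smaller disk contains both endpoints, so this is the minimum enclosing circle.
r = √(36.25) ≈ 6.021.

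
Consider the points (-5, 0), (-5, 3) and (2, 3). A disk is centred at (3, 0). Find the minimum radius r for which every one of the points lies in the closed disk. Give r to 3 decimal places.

8.544

The required radius is the distance from (3, 0) to the farthest point.
Squared distances: 64, 73, 10.
Maximum is 73, attained at (-5, 3).
r = √73 ≈ 8.544.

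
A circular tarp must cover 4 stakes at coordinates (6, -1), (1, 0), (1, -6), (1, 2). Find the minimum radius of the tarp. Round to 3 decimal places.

A smallest enclosing disk is always determined by at most three of the input points on its boundary.
The minimum enclosing circle is determined by three boundary points: (6, -1), (1, -6), (1, 2).
Their circumcentre is (2, -2) with r² = 17.
The farthest remaining point (1, 0) is at distance² 5 ≤ 17.
r = √17 ≈ 4.123.

4.123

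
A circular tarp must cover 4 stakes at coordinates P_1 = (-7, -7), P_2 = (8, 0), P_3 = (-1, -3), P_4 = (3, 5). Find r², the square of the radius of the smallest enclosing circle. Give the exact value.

By Welzl's lemma the MEC is supported by two points (diametrically opposite) or three points (on a circumcircle).
The minimum enclosing circle is determined by three boundary points: P_1, P_2, P_4.
Their circumcentre is (2/11, -31/11) with r² = 8357/121.
The farthest remaining point P_3 is at distance² 173/121 ≤ 8357/121.

8357/121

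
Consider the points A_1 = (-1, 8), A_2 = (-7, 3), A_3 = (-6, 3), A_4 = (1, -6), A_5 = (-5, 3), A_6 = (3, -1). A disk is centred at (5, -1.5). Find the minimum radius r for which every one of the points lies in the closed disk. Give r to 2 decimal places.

12.82

The required radius is the distance from (5, -1.5) to the farthest point.
Squared distances: 126.25, 164.25, 141.25, 36.25, 120.25, 4.25.
Maximum is 164.25, attained at A_2.
r = √(164.25) ≈ 12.82.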